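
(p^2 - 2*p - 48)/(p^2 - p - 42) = (p - 8)/(p - 7)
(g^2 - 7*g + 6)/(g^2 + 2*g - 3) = (g - 6)/(g + 3)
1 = 1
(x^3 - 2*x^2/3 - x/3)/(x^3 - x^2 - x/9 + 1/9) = 3*x/(3*x - 1)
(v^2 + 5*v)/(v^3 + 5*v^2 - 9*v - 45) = v/(v^2 - 9)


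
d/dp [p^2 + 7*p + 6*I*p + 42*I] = 2*p + 7 + 6*I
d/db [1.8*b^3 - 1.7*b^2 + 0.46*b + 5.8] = 5.4*b^2 - 3.4*b + 0.46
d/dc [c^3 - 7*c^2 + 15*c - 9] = 3*c^2 - 14*c + 15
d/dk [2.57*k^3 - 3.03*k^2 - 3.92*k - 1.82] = 7.71*k^2 - 6.06*k - 3.92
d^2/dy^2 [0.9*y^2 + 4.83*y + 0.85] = 1.80000000000000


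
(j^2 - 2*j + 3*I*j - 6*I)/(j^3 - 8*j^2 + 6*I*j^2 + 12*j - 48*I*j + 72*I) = (j + 3*I)/(j^2 + 6*j*(-1 + I) - 36*I)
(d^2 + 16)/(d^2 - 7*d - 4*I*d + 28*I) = (d + 4*I)/(d - 7)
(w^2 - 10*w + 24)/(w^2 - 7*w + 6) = (w - 4)/(w - 1)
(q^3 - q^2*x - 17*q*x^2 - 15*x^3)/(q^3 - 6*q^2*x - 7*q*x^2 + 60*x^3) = (-q - x)/(-q + 4*x)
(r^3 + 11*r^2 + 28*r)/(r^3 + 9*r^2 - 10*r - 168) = r*(r + 4)/(r^2 + 2*r - 24)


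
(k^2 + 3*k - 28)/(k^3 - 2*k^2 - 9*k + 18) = (k^2 + 3*k - 28)/(k^3 - 2*k^2 - 9*k + 18)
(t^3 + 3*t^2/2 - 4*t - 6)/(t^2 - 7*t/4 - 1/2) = 2*(2*t^2 + 7*t + 6)/(4*t + 1)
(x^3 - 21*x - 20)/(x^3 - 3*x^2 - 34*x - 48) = (-x^3 + 21*x + 20)/(-x^3 + 3*x^2 + 34*x + 48)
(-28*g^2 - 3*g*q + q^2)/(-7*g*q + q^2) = (4*g + q)/q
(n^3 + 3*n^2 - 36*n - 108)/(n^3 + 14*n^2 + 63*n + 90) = (n - 6)/(n + 5)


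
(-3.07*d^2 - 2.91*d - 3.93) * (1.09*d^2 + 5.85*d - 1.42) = -3.3463*d^4 - 21.1314*d^3 - 16.9478*d^2 - 18.8583*d + 5.5806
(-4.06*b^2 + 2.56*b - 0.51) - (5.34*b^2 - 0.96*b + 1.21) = -9.4*b^2 + 3.52*b - 1.72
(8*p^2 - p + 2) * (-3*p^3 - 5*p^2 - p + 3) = -24*p^5 - 37*p^4 - 9*p^3 + 15*p^2 - 5*p + 6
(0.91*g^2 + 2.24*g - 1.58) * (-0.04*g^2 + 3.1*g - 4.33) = -0.0364*g^4 + 2.7314*g^3 + 3.0669*g^2 - 14.5972*g + 6.8414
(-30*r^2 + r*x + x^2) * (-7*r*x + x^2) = 210*r^3*x - 37*r^2*x^2 - 6*r*x^3 + x^4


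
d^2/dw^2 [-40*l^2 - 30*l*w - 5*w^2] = -10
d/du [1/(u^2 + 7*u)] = (-2*u - 7)/(u^2*(u + 7)^2)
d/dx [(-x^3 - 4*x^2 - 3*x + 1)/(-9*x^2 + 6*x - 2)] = x*(9*x^3 - 12*x^2 - 45*x + 34)/(81*x^4 - 108*x^3 + 72*x^2 - 24*x + 4)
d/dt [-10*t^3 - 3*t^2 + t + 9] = -30*t^2 - 6*t + 1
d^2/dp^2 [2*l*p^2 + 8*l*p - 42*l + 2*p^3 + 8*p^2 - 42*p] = 4*l + 12*p + 16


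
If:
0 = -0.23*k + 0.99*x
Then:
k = 4.30434782608696*x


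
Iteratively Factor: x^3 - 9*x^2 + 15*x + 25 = (x - 5)*(x^2 - 4*x - 5) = (x - 5)*(x + 1)*(x - 5)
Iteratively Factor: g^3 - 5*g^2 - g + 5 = (g - 1)*(g^2 - 4*g - 5) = (g - 1)*(g + 1)*(g - 5)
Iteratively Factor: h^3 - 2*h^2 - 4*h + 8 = (h - 2)*(h^2 - 4) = (h - 2)^2*(h + 2)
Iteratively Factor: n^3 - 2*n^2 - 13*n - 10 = (n - 5)*(n^2 + 3*n + 2) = (n - 5)*(n + 2)*(n + 1)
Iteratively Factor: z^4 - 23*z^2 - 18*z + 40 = (z - 5)*(z^3 + 5*z^2 + 2*z - 8) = (z - 5)*(z - 1)*(z^2 + 6*z + 8) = (z - 5)*(z - 1)*(z + 2)*(z + 4)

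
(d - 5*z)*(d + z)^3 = d^4 - 2*d^3*z - 12*d^2*z^2 - 14*d*z^3 - 5*z^4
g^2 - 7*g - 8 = (g - 8)*(g + 1)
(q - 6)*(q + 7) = q^2 + q - 42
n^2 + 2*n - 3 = (n - 1)*(n + 3)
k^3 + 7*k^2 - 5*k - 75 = (k - 3)*(k + 5)^2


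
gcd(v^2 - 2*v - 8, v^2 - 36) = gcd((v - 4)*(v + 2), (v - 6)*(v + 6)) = 1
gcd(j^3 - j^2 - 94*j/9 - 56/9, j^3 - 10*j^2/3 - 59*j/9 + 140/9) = j^2 - 5*j/3 - 28/3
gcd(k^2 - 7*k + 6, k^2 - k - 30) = k - 6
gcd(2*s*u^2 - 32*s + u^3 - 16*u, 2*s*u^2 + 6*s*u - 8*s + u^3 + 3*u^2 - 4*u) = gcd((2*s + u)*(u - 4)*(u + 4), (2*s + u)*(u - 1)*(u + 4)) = 2*s*u + 8*s + u^2 + 4*u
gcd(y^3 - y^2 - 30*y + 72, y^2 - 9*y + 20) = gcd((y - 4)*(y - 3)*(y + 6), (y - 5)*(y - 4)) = y - 4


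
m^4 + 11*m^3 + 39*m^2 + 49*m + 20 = (m + 1)^2*(m + 4)*(m + 5)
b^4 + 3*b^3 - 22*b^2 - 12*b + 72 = (b - 3)*(b - 2)*(b + 2)*(b + 6)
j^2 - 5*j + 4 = (j - 4)*(j - 1)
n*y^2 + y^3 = y^2*(n + y)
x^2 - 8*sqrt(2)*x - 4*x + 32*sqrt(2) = (x - 4)*(x - 8*sqrt(2))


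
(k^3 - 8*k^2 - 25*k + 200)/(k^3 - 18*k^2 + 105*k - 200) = (k + 5)/(k - 5)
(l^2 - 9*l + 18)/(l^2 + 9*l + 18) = (l^2 - 9*l + 18)/(l^2 + 9*l + 18)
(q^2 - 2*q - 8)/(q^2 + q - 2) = (q - 4)/(q - 1)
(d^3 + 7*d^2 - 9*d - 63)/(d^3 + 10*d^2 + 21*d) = (d - 3)/d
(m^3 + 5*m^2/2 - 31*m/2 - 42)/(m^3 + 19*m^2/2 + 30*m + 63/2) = (m - 4)/(m + 3)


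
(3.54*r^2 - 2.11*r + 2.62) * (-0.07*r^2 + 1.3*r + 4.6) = -0.2478*r^4 + 4.7497*r^3 + 13.3576*r^2 - 6.3*r + 12.052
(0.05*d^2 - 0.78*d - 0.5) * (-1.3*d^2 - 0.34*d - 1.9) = -0.065*d^4 + 0.997*d^3 + 0.8202*d^2 + 1.652*d + 0.95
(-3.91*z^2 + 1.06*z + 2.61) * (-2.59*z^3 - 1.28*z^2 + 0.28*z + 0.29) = 10.1269*z^5 + 2.2594*z^4 - 9.2115*z^3 - 4.1779*z^2 + 1.0382*z + 0.7569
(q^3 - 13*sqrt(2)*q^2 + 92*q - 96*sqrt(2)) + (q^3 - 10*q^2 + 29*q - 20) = 2*q^3 - 13*sqrt(2)*q^2 - 10*q^2 + 121*q - 96*sqrt(2) - 20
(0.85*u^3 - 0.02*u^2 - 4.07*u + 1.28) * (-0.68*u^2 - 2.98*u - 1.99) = -0.578*u^5 - 2.5194*u^4 + 1.1357*u^3 + 11.298*u^2 + 4.2849*u - 2.5472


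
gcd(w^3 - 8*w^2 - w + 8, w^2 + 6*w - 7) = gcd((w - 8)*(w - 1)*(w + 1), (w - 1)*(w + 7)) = w - 1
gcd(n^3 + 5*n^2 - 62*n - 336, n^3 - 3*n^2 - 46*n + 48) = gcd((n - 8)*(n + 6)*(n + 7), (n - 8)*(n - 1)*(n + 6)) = n^2 - 2*n - 48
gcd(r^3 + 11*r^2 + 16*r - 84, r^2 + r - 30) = r + 6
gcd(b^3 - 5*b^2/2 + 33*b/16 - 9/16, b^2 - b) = b - 1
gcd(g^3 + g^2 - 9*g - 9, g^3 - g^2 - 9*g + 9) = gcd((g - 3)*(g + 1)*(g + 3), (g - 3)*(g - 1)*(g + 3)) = g^2 - 9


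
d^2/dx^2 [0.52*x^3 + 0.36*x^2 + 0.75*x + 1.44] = 3.12*x + 0.72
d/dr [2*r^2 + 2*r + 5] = 4*r + 2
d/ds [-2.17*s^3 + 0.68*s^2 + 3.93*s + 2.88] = -6.51*s^2 + 1.36*s + 3.93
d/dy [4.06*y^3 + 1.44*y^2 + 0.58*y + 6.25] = 12.18*y^2 + 2.88*y + 0.58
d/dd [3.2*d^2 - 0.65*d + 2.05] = 6.4*d - 0.65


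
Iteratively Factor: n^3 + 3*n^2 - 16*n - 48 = (n - 4)*(n^2 + 7*n + 12) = (n - 4)*(n + 3)*(n + 4)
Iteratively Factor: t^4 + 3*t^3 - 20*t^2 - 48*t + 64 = (t - 4)*(t^3 + 7*t^2 + 8*t - 16) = (t - 4)*(t + 4)*(t^2 + 3*t - 4) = (t - 4)*(t - 1)*(t + 4)*(t + 4)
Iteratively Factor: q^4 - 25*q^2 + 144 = (q + 3)*(q^3 - 3*q^2 - 16*q + 48) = (q - 4)*(q + 3)*(q^2 + q - 12) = (q - 4)*(q - 3)*(q + 3)*(q + 4)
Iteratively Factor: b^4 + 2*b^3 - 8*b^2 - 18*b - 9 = (b + 1)*(b^3 + b^2 - 9*b - 9) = (b + 1)*(b + 3)*(b^2 - 2*b - 3) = (b + 1)^2*(b + 3)*(b - 3)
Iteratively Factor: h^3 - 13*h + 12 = (h + 4)*(h^2 - 4*h + 3) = (h - 3)*(h + 4)*(h - 1)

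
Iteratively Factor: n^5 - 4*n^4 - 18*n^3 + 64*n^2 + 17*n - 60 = (n - 3)*(n^4 - n^3 - 21*n^2 + n + 20) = (n - 3)*(n - 1)*(n^3 - 21*n - 20) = (n - 3)*(n - 1)*(n + 1)*(n^2 - n - 20) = (n - 5)*(n - 3)*(n - 1)*(n + 1)*(n + 4)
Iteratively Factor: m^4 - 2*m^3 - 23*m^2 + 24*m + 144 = (m + 3)*(m^3 - 5*m^2 - 8*m + 48) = (m - 4)*(m + 3)*(m^2 - m - 12) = (m - 4)*(m + 3)^2*(m - 4)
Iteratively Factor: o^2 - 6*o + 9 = (o - 3)*(o - 3)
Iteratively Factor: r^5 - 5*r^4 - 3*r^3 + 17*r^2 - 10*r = (r - 1)*(r^4 - 4*r^3 - 7*r^2 + 10*r) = (r - 1)*(r + 2)*(r^3 - 6*r^2 + 5*r) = r*(r - 1)*(r + 2)*(r^2 - 6*r + 5) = r*(r - 1)^2*(r + 2)*(r - 5)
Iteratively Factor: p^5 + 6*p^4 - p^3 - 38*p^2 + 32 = (p + 4)*(p^4 + 2*p^3 - 9*p^2 - 2*p + 8) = (p - 1)*(p + 4)*(p^3 + 3*p^2 - 6*p - 8) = (p - 1)*(p + 1)*(p + 4)*(p^2 + 2*p - 8) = (p - 2)*(p - 1)*(p + 1)*(p + 4)*(p + 4)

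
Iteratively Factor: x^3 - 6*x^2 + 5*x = (x - 5)*(x^2 - x) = (x - 5)*(x - 1)*(x)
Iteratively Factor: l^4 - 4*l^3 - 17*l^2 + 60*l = (l - 3)*(l^3 - l^2 - 20*l) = (l - 5)*(l - 3)*(l^2 + 4*l) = (l - 5)*(l - 3)*(l + 4)*(l)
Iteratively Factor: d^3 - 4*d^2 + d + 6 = (d + 1)*(d^2 - 5*d + 6) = (d - 2)*(d + 1)*(d - 3)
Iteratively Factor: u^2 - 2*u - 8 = (u - 4)*(u + 2)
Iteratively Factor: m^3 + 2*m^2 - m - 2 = (m + 1)*(m^2 + m - 2) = (m - 1)*(m + 1)*(m + 2)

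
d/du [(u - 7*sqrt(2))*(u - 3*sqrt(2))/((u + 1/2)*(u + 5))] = 2*(11*u^2 + 20*sqrt(2)*u^2 - 158*u - 462 - 50*sqrt(2))/(4*u^4 + 44*u^3 + 141*u^2 + 110*u + 25)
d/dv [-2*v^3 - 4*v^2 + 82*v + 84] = -6*v^2 - 8*v + 82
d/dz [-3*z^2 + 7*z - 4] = 7 - 6*z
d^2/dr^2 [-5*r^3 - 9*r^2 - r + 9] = -30*r - 18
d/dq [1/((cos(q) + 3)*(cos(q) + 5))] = 2*(cos(q) + 4)*sin(q)/((cos(q) + 3)^2*(cos(q) + 5)^2)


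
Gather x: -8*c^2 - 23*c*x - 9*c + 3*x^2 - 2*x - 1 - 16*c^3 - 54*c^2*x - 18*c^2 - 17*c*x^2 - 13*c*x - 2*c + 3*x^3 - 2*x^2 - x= -16*c^3 - 26*c^2 - 11*c + 3*x^3 + x^2*(1 - 17*c) + x*(-54*c^2 - 36*c - 3) - 1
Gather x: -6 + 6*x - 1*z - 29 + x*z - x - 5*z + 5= x*(z + 5) - 6*z - 30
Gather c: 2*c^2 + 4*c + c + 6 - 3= 2*c^2 + 5*c + 3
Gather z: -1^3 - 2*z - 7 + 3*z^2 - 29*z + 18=3*z^2 - 31*z + 10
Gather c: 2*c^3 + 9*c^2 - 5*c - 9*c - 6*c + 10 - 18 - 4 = 2*c^3 + 9*c^2 - 20*c - 12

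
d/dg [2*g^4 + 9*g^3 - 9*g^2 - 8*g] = 8*g^3 + 27*g^2 - 18*g - 8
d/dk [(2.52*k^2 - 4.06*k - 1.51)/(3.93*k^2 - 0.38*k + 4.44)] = (14.9982*k^2 + 34.2462*k - 18.6002)/(15.4449*k^4 - 2.9868*k^3 + 35.0428*k^2 - 3.3744*k + 19.7136)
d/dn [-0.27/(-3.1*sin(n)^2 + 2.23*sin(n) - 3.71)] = (0.6021 - 1.674*sin(n))*cos(n)/(3.1*sin(n)^2 - 2.23*sin(n) + 3.71)^2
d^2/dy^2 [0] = 0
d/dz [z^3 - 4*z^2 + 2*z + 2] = 3*z^2 - 8*z + 2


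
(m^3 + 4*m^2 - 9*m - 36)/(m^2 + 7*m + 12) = m - 3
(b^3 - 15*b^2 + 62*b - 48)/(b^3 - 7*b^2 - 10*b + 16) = (b - 6)/(b + 2)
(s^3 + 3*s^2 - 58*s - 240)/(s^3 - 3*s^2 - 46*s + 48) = (s + 5)/(s - 1)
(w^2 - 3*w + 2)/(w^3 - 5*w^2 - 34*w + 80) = (w - 1)/(w^2 - 3*w - 40)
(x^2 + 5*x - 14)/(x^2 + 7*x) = (x - 2)/x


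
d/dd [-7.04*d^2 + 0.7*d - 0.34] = 0.7 - 14.08*d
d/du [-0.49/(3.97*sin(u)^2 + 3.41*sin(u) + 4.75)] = (3.8906*sin(u) + 1.6709)*cos(u)/(3.97*sin(u)^2 + 3.41*sin(u) + 4.75)^2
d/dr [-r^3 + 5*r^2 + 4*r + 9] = -3*r^2 + 10*r + 4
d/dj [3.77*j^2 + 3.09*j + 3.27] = 7.54*j + 3.09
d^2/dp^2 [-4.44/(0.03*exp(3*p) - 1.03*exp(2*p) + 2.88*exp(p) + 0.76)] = (-4.44*(0.09*exp(2*p) - 2.06*exp(p) + 2.88)*(0.18*exp(2*p) - 4.12*exp(p) + 5.76)*exp(p) + (1.1988*exp(2*p) - 18.2928*exp(p) + 12.7872)*(0.03*exp(3*p) - 1.03*exp(2*p) + 2.88*exp(p) + 0.76))*exp(p)/(0.03*exp(3*p) - 1.03*exp(2*p) + 2.88*exp(p) + 0.76)^3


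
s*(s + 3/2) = s^2 + 3*s/2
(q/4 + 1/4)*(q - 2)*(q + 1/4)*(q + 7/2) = q^4/4 + 11*q^3/16 - 39*q^2/32 - 67*q/32 - 7/16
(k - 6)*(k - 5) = k^2 - 11*k + 30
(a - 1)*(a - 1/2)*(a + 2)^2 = a^4 + 5*a^3/2 - 3*a^2/2 - 4*a + 2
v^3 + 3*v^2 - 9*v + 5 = (v - 1)^2*(v + 5)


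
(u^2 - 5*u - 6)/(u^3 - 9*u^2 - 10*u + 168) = (u + 1)/(u^2 - 3*u - 28)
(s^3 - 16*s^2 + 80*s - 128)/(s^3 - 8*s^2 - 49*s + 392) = (s^2 - 8*s + 16)/(s^2 - 49)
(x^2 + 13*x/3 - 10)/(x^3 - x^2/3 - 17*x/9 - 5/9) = 3*(x + 6)/(3*x^2 + 4*x + 1)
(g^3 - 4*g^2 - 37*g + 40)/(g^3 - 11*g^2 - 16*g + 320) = (g - 1)/(g - 8)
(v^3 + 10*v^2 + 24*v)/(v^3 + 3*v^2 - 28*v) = (v^2 + 10*v + 24)/(v^2 + 3*v - 28)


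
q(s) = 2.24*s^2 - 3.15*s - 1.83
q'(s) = 4.48*s - 3.15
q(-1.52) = 8.13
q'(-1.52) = -9.96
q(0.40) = -2.73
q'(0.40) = -1.36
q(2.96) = 8.47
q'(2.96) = 10.11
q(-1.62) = 9.15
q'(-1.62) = -10.41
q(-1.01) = 3.64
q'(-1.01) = -7.67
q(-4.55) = 58.88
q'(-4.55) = -23.53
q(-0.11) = -1.46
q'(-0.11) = -3.64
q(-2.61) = 21.65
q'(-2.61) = -14.84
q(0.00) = -1.83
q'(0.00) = -3.15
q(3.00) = 8.88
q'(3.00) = 10.29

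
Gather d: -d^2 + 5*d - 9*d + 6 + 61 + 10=-d^2 - 4*d + 77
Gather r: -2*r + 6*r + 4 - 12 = 4*r - 8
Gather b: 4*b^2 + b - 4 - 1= 4*b^2 + b - 5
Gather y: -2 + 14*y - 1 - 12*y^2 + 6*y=-12*y^2 + 20*y - 3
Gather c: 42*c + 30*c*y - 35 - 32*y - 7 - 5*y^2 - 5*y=c*(30*y + 42) - 5*y^2 - 37*y - 42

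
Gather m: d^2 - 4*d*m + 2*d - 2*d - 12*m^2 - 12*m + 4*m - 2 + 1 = d^2 - 12*m^2 + m*(-4*d - 8) - 1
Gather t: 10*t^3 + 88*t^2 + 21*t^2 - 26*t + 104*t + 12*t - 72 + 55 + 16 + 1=10*t^3 + 109*t^2 + 90*t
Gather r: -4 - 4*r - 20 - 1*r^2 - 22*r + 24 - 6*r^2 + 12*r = -7*r^2 - 14*r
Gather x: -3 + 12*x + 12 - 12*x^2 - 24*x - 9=-12*x^2 - 12*x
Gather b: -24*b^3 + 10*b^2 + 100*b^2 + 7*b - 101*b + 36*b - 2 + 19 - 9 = -24*b^3 + 110*b^2 - 58*b + 8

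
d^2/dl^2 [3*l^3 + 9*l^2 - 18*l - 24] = 18*l + 18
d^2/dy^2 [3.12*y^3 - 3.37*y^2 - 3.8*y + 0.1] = 18.72*y - 6.74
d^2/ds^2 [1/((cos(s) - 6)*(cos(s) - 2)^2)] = (-9*sin(s)^4 + 130*sin(s)^2 - 449*cos(s)/2 + 37*cos(3*s)/2 + 151)/((cos(s) - 6)^3*(cos(s) - 2)^4)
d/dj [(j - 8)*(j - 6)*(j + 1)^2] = 4*j^3 - 36*j^2 + 42*j + 82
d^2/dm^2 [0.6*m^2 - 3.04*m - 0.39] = 1.20000000000000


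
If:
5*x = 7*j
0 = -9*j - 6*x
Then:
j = 0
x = 0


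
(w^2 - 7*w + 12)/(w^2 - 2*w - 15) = (-w^2 + 7*w - 12)/(-w^2 + 2*w + 15)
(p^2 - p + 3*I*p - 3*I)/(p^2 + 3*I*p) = (p - 1)/p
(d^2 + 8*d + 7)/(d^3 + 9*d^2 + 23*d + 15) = (d + 7)/(d^2 + 8*d + 15)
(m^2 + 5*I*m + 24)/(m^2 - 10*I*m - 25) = (m^2 + 5*I*m + 24)/(m^2 - 10*I*m - 25)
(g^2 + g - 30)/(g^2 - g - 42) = (g - 5)/(g - 7)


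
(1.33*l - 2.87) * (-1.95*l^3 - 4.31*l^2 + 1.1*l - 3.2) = -2.5935*l^4 - 0.1358*l^3 + 13.8327*l^2 - 7.413*l + 9.184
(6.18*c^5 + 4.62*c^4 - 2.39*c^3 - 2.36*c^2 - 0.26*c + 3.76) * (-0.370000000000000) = -2.2866*c^5 - 1.7094*c^4 + 0.8843*c^3 + 0.8732*c^2 + 0.0962*c - 1.3912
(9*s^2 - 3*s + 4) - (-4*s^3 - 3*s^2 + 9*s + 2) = 4*s^3 + 12*s^2 - 12*s + 2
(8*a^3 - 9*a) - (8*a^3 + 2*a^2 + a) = -2*a^2 - 10*a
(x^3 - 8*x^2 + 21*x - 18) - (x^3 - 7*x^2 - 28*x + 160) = -x^2 + 49*x - 178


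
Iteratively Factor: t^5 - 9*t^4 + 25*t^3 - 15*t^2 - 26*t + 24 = (t - 1)*(t^4 - 8*t^3 + 17*t^2 + 2*t - 24) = (t - 4)*(t - 1)*(t^3 - 4*t^2 + t + 6) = (t - 4)*(t - 1)*(t + 1)*(t^2 - 5*t + 6) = (t - 4)*(t - 3)*(t - 1)*(t + 1)*(t - 2)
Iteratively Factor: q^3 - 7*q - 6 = (q + 2)*(q^2 - 2*q - 3) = (q + 1)*(q + 2)*(q - 3)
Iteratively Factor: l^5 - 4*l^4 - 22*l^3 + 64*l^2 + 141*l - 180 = (l - 1)*(l^4 - 3*l^3 - 25*l^2 + 39*l + 180) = (l - 4)*(l - 1)*(l^3 + l^2 - 21*l - 45) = (l - 4)*(l - 1)*(l + 3)*(l^2 - 2*l - 15) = (l - 4)*(l - 1)*(l + 3)^2*(l - 5)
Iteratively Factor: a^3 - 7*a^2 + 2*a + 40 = (a - 4)*(a^2 - 3*a - 10) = (a - 4)*(a + 2)*(a - 5)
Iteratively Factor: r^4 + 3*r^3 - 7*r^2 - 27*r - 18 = (r + 2)*(r^3 + r^2 - 9*r - 9) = (r + 1)*(r + 2)*(r^2 - 9) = (r - 3)*(r + 1)*(r + 2)*(r + 3)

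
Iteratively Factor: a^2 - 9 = (a - 3)*(a + 3)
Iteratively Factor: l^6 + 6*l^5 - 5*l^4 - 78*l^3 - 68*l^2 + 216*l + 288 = (l + 4)*(l^5 + 2*l^4 - 13*l^3 - 26*l^2 + 36*l + 72) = (l - 2)*(l + 4)*(l^4 + 4*l^3 - 5*l^2 - 36*l - 36) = (l - 2)*(l + 3)*(l + 4)*(l^3 + l^2 - 8*l - 12) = (l - 2)*(l + 2)*(l + 3)*(l + 4)*(l^2 - l - 6) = (l - 3)*(l - 2)*(l + 2)*(l + 3)*(l + 4)*(l + 2)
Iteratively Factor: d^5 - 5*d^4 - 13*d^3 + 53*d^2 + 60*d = (d - 5)*(d^4 - 13*d^2 - 12*d) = d*(d - 5)*(d^3 - 13*d - 12) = d*(d - 5)*(d - 4)*(d^2 + 4*d + 3) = d*(d - 5)*(d - 4)*(d + 1)*(d + 3)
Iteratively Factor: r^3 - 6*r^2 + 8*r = (r - 2)*(r^2 - 4*r) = r*(r - 2)*(r - 4)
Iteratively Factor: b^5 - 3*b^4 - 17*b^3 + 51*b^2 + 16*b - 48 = (b - 1)*(b^4 - 2*b^3 - 19*b^2 + 32*b + 48) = (b - 1)*(b + 4)*(b^3 - 6*b^2 + 5*b + 12) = (b - 3)*(b - 1)*(b + 4)*(b^2 - 3*b - 4) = (b - 4)*(b - 3)*(b - 1)*(b + 4)*(b + 1)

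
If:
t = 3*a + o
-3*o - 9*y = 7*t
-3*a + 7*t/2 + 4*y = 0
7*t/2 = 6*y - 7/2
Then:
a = -119/162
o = 77/54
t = -7/9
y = 7/54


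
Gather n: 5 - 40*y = 5 - 40*y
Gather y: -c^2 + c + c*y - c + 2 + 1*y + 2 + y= -c^2 + y*(c + 2) + 4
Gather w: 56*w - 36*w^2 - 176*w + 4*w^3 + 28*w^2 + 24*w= 4*w^3 - 8*w^2 - 96*w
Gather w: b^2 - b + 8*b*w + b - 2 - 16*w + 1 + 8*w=b^2 + w*(8*b - 8) - 1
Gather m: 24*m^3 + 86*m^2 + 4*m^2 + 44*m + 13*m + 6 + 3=24*m^3 + 90*m^2 + 57*m + 9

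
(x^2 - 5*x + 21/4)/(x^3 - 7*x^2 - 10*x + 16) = (x^2 - 5*x + 21/4)/(x^3 - 7*x^2 - 10*x + 16)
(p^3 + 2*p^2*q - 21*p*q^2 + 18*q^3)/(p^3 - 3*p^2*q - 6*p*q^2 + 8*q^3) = (p^2 + 3*p*q - 18*q^2)/(p^2 - 2*p*q - 8*q^2)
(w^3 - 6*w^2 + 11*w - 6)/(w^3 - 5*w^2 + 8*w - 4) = (w - 3)/(w - 2)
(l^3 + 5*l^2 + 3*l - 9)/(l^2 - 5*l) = (l^3 + 5*l^2 + 3*l - 9)/(l*(l - 5))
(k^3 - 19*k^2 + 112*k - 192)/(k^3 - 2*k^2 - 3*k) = (k^2 - 16*k + 64)/(k*(k + 1))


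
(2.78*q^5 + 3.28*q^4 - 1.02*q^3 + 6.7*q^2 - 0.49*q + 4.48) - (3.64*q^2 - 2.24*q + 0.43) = 2.78*q^5 + 3.28*q^4 - 1.02*q^3 + 3.06*q^2 + 1.75*q + 4.05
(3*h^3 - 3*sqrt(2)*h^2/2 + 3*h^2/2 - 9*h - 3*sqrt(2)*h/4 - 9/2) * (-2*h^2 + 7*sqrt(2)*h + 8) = -6*h^5 - 3*h^4 + 24*sqrt(2)*h^4 + 12*sqrt(2)*h^3 + 21*h^3 - 75*sqrt(2)*h^2 + 21*h^2/2 - 72*h - 75*sqrt(2)*h/2 - 36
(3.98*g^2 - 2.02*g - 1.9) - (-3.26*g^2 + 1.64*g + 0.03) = 7.24*g^2 - 3.66*g - 1.93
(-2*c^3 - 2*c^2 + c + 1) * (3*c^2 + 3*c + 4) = -6*c^5 - 12*c^4 - 11*c^3 - 2*c^2 + 7*c + 4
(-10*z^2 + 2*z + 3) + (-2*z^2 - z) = -12*z^2 + z + 3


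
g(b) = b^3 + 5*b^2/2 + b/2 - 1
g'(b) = 3*b^2 + 5*b + 1/2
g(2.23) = 23.64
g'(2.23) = 26.57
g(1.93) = 16.47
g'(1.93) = 21.32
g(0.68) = 0.81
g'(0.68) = 5.29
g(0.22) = -0.76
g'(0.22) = 1.75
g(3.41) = 69.43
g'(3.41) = 52.43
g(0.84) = 1.78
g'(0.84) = 6.82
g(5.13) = 202.36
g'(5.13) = 105.10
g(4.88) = 177.19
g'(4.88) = 96.34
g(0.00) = -1.00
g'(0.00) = 0.50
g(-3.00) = -7.00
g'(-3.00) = 12.50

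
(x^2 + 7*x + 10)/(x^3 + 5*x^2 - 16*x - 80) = (x + 2)/(x^2 - 16)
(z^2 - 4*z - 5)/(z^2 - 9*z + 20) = (z + 1)/(z - 4)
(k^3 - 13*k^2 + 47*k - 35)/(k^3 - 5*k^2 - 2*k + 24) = (k^3 - 13*k^2 + 47*k - 35)/(k^3 - 5*k^2 - 2*k + 24)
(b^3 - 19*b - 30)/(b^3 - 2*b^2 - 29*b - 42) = (b - 5)/(b - 7)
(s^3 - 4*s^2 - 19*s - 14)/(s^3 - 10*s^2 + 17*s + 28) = (s + 2)/(s - 4)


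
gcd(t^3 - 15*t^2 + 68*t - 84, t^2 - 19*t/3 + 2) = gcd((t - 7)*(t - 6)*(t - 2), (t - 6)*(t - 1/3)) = t - 6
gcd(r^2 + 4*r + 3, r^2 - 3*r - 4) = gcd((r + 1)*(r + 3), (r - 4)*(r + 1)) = r + 1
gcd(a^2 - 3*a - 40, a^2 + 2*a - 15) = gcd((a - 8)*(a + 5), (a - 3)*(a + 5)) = a + 5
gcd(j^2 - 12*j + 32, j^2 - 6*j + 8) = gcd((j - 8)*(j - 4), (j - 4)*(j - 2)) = j - 4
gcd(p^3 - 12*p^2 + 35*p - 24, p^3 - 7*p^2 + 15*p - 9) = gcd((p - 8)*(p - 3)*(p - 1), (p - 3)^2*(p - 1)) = p^2 - 4*p + 3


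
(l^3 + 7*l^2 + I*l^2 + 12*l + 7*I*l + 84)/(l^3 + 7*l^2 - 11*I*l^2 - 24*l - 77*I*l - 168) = (l + 4*I)/(l - 8*I)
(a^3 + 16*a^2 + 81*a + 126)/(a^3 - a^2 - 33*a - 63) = (a^2 + 13*a + 42)/(a^2 - 4*a - 21)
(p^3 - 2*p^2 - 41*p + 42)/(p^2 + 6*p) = p - 8 + 7/p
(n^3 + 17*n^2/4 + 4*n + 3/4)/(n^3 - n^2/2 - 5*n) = (4*n^3 + 17*n^2 + 16*n + 3)/(2*n*(2*n^2 - n - 10))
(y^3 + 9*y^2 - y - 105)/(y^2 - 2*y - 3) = (y^2 + 12*y + 35)/(y + 1)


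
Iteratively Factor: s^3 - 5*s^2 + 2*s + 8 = (s - 2)*(s^2 - 3*s - 4) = (s - 2)*(s + 1)*(s - 4)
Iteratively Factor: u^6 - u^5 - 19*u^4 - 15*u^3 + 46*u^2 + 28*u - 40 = (u + 2)*(u^5 - 3*u^4 - 13*u^3 + 11*u^2 + 24*u - 20) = (u - 5)*(u + 2)*(u^4 + 2*u^3 - 3*u^2 - 4*u + 4) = (u - 5)*(u + 2)^2*(u^3 - 3*u + 2) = (u - 5)*(u + 2)^3*(u^2 - 2*u + 1) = (u - 5)*(u - 1)*(u + 2)^3*(u - 1)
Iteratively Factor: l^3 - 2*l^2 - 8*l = (l - 4)*(l^2 + 2*l) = (l - 4)*(l + 2)*(l)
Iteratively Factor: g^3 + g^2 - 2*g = (g + 2)*(g^2 - g) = g*(g + 2)*(g - 1)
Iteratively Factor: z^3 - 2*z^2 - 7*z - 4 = (z + 1)*(z^2 - 3*z - 4) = (z - 4)*(z + 1)*(z + 1)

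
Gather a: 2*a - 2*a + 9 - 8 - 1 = 0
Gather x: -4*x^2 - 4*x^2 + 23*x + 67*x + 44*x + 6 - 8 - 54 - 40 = -8*x^2 + 134*x - 96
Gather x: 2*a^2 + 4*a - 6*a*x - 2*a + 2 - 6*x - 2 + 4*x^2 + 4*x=2*a^2 + 2*a + 4*x^2 + x*(-6*a - 2)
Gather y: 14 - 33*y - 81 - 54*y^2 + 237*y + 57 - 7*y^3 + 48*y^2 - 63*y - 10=-7*y^3 - 6*y^2 + 141*y - 20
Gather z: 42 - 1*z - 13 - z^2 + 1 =-z^2 - z + 30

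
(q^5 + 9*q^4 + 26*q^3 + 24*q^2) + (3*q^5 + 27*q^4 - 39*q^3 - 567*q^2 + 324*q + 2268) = 4*q^5 + 36*q^4 - 13*q^3 - 543*q^2 + 324*q + 2268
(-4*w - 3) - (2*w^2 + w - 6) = -2*w^2 - 5*w + 3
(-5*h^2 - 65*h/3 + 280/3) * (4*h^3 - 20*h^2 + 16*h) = -20*h^5 + 40*h^4/3 + 2180*h^3/3 - 6640*h^2/3 + 4480*h/3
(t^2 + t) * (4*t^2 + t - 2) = 4*t^4 + 5*t^3 - t^2 - 2*t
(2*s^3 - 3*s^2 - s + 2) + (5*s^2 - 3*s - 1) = 2*s^3 + 2*s^2 - 4*s + 1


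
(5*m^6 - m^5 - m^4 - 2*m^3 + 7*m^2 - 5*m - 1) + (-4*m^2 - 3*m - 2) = 5*m^6 - m^5 - m^4 - 2*m^3 + 3*m^2 - 8*m - 3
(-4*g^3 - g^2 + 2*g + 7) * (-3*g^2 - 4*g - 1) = 12*g^5 + 19*g^4 + 2*g^3 - 28*g^2 - 30*g - 7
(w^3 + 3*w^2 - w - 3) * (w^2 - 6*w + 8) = w^5 - 3*w^4 - 11*w^3 + 27*w^2 + 10*w - 24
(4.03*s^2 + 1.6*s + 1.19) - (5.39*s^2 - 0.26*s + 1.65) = -1.36*s^2 + 1.86*s - 0.46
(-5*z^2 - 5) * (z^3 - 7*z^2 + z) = -5*z^5 + 35*z^4 - 10*z^3 + 35*z^2 - 5*z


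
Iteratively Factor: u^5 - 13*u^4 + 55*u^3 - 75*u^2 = (u)*(u^4 - 13*u^3 + 55*u^2 - 75*u) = u*(u - 3)*(u^3 - 10*u^2 + 25*u) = u*(u - 5)*(u - 3)*(u^2 - 5*u) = u^2*(u - 5)*(u - 3)*(u - 5)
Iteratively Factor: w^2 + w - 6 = (w - 2)*(w + 3)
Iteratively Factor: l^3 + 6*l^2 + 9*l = (l + 3)*(l^2 + 3*l) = (l + 3)^2*(l)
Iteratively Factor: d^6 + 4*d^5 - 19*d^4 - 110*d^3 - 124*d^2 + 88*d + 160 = (d + 2)*(d^5 + 2*d^4 - 23*d^3 - 64*d^2 + 4*d + 80) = (d + 2)^2*(d^4 - 23*d^2 - 18*d + 40) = (d + 2)^2*(d + 4)*(d^3 - 4*d^2 - 7*d + 10) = (d - 5)*(d + 2)^2*(d + 4)*(d^2 + d - 2) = (d - 5)*(d + 2)^3*(d + 4)*(d - 1)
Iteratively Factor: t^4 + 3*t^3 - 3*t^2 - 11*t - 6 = (t + 3)*(t^3 - 3*t - 2) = (t + 1)*(t + 3)*(t^2 - t - 2) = (t - 2)*(t + 1)*(t + 3)*(t + 1)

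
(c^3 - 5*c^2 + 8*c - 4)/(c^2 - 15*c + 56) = (c^3 - 5*c^2 + 8*c - 4)/(c^2 - 15*c + 56)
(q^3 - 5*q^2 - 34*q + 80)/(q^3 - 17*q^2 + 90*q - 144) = (q^2 + 3*q - 10)/(q^2 - 9*q + 18)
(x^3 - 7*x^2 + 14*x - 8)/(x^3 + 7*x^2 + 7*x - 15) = (x^2 - 6*x + 8)/(x^2 + 8*x + 15)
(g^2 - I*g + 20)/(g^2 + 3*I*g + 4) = (g - 5*I)/(g - I)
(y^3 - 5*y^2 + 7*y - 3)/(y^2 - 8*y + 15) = (y^2 - 2*y + 1)/(y - 5)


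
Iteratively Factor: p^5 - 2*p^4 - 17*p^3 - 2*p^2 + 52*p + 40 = (p - 5)*(p^4 + 3*p^3 - 2*p^2 - 12*p - 8) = (p - 5)*(p + 1)*(p^3 + 2*p^2 - 4*p - 8) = (p - 5)*(p + 1)*(p + 2)*(p^2 - 4) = (p - 5)*(p + 1)*(p + 2)^2*(p - 2)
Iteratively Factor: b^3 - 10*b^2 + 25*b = (b - 5)*(b^2 - 5*b) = b*(b - 5)*(b - 5)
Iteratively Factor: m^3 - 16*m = (m)*(m^2 - 16) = m*(m + 4)*(m - 4)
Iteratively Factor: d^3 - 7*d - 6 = (d + 1)*(d^2 - d - 6) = (d + 1)*(d + 2)*(d - 3)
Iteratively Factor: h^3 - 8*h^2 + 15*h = (h - 3)*(h^2 - 5*h) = h*(h - 3)*(h - 5)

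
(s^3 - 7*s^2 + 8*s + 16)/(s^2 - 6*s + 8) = (s^2 - 3*s - 4)/(s - 2)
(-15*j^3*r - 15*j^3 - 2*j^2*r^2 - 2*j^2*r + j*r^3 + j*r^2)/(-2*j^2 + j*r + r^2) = j*(-15*j^2*r - 15*j^2 - 2*j*r^2 - 2*j*r + r^3 + r^2)/(-2*j^2 + j*r + r^2)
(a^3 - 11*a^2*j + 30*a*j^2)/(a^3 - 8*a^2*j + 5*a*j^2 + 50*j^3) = a*(a - 6*j)/(a^2 - 3*a*j - 10*j^2)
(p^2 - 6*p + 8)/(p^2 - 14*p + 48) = (p^2 - 6*p + 8)/(p^2 - 14*p + 48)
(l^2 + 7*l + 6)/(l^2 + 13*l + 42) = (l + 1)/(l + 7)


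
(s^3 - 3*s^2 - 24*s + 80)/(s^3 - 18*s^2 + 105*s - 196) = (s^2 + s - 20)/(s^2 - 14*s + 49)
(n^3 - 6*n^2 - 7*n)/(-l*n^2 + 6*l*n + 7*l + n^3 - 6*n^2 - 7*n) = -n/(l - n)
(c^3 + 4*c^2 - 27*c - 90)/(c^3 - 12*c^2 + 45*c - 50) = (c^2 + 9*c + 18)/(c^2 - 7*c + 10)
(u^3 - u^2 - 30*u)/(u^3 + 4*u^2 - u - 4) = u*(u^2 - u - 30)/(u^3 + 4*u^2 - u - 4)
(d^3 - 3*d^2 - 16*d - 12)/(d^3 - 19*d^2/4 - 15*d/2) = 4*(d^2 + 3*d + 2)/(d*(4*d + 5))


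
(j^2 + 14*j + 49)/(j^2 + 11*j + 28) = (j + 7)/(j + 4)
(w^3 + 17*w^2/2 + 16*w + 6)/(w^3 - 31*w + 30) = (w^2 + 5*w/2 + 1)/(w^2 - 6*w + 5)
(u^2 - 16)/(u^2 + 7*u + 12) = (u - 4)/(u + 3)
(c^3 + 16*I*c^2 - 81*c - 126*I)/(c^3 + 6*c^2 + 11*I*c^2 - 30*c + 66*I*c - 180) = (c^2 + 10*I*c - 21)/(c^2 + c*(6 + 5*I) + 30*I)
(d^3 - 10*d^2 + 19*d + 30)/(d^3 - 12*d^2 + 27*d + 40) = (d - 6)/(d - 8)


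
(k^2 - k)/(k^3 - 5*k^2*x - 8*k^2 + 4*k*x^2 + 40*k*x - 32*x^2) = k*(k - 1)/(k^3 - 5*k^2*x - 8*k^2 + 4*k*x^2 + 40*k*x - 32*x^2)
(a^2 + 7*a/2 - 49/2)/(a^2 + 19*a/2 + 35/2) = (2*a - 7)/(2*a + 5)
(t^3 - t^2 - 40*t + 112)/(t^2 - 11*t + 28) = (t^2 + 3*t - 28)/(t - 7)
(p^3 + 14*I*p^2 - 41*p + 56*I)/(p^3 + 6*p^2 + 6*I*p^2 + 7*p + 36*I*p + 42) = (p + 8*I)/(p + 6)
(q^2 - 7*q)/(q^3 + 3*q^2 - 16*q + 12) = q*(q - 7)/(q^3 + 3*q^2 - 16*q + 12)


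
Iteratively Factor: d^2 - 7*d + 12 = (d - 4)*(d - 3)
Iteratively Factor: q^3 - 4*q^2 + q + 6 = (q - 2)*(q^2 - 2*q - 3) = (q - 2)*(q + 1)*(q - 3)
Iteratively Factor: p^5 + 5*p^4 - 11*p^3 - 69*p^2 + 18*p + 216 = (p + 3)*(p^4 + 2*p^3 - 17*p^2 - 18*p + 72) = (p - 3)*(p + 3)*(p^3 + 5*p^2 - 2*p - 24) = (p - 3)*(p - 2)*(p + 3)*(p^2 + 7*p + 12) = (p - 3)*(p - 2)*(p + 3)*(p + 4)*(p + 3)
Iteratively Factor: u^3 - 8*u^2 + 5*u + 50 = (u - 5)*(u^2 - 3*u - 10) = (u - 5)*(u + 2)*(u - 5)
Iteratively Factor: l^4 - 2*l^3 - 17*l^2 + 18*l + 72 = (l + 3)*(l^3 - 5*l^2 - 2*l + 24) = (l - 4)*(l + 3)*(l^2 - l - 6) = (l - 4)*(l - 3)*(l + 3)*(l + 2)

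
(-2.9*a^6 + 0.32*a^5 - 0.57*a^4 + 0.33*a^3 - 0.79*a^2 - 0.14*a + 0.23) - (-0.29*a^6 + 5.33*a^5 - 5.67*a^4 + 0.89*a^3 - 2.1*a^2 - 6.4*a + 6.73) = -2.61*a^6 - 5.01*a^5 + 5.1*a^4 - 0.56*a^3 + 1.31*a^2 + 6.26*a - 6.5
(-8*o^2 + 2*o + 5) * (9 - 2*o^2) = 16*o^4 - 4*o^3 - 82*o^2 + 18*o + 45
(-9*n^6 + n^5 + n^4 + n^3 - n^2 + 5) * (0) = 0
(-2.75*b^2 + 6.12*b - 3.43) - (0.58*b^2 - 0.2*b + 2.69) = -3.33*b^2 + 6.32*b - 6.12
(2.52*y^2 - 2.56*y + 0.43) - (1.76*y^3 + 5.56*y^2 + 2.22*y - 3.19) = -1.76*y^3 - 3.04*y^2 - 4.78*y + 3.62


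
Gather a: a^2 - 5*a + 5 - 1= a^2 - 5*a + 4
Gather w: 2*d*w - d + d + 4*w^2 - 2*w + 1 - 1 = 4*w^2 + w*(2*d - 2)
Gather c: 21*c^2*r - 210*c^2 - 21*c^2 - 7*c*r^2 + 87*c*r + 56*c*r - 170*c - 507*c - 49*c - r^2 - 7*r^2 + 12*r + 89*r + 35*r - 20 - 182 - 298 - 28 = c^2*(21*r - 231) + c*(-7*r^2 + 143*r - 726) - 8*r^2 + 136*r - 528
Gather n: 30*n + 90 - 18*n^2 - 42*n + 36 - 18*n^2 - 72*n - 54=-36*n^2 - 84*n + 72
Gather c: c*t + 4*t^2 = c*t + 4*t^2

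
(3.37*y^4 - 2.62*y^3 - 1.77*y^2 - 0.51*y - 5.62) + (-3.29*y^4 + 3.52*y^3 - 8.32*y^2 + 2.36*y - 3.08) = 0.0800000000000001*y^4 + 0.9*y^3 - 10.09*y^2 + 1.85*y - 8.7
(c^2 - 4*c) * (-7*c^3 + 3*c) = -7*c^5 + 28*c^4 + 3*c^3 - 12*c^2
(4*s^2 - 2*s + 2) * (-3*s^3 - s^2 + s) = -12*s^5 + 2*s^4 - 4*s^2 + 2*s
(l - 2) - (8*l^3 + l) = -8*l^3 - 2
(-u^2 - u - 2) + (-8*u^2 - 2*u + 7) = -9*u^2 - 3*u + 5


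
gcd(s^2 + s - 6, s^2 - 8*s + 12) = s - 2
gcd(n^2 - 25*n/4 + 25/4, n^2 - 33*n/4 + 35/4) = n - 5/4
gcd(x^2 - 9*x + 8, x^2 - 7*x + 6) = x - 1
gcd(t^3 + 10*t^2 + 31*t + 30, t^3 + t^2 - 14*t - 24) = t^2 + 5*t + 6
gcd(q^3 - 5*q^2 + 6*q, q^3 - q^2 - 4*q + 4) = q - 2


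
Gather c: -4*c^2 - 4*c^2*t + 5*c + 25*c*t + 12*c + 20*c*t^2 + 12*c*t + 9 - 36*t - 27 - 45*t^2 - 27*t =c^2*(-4*t - 4) + c*(20*t^2 + 37*t + 17) - 45*t^2 - 63*t - 18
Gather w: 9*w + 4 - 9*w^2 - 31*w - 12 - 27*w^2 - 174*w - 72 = -36*w^2 - 196*w - 80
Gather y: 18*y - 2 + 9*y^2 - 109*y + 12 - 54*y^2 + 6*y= -45*y^2 - 85*y + 10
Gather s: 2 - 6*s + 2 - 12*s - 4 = -18*s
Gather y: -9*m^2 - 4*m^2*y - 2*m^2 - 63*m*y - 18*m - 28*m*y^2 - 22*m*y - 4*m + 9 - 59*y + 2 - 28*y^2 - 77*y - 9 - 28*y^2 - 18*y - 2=-11*m^2 - 22*m + y^2*(-28*m - 56) + y*(-4*m^2 - 85*m - 154)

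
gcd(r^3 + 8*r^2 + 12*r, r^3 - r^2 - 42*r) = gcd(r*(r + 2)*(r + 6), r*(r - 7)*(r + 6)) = r^2 + 6*r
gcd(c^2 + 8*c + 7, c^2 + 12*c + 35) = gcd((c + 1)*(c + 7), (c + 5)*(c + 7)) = c + 7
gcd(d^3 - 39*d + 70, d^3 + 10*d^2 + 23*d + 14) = d + 7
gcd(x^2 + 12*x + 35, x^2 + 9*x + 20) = x + 5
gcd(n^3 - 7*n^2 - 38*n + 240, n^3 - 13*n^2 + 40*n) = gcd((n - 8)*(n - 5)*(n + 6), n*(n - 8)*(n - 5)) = n^2 - 13*n + 40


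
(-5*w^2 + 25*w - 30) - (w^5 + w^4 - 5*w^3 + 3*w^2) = -w^5 - w^4 + 5*w^3 - 8*w^2 + 25*w - 30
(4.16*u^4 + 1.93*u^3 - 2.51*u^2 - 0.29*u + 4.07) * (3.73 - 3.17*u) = -13.1872*u^5 + 9.3987*u^4 + 15.1556*u^3 - 8.443*u^2 - 13.9836*u + 15.1811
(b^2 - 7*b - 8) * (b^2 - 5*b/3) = b^4 - 26*b^3/3 + 11*b^2/3 + 40*b/3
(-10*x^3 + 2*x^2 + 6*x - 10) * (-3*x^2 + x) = 30*x^5 - 16*x^4 - 16*x^3 + 36*x^2 - 10*x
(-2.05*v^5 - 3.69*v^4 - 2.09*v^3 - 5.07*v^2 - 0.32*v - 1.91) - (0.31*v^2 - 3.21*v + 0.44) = -2.05*v^5 - 3.69*v^4 - 2.09*v^3 - 5.38*v^2 + 2.89*v - 2.35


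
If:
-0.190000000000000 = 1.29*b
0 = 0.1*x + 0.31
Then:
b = -0.15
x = -3.10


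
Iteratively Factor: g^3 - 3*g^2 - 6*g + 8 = (g - 4)*(g^2 + g - 2) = (g - 4)*(g - 1)*(g + 2)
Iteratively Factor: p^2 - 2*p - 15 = (p + 3)*(p - 5)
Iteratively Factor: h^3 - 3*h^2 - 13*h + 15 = (h - 1)*(h^2 - 2*h - 15) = (h - 1)*(h + 3)*(h - 5)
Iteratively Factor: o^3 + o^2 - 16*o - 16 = (o + 4)*(o^2 - 3*o - 4) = (o + 1)*(o + 4)*(o - 4)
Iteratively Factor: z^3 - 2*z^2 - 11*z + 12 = (z - 4)*(z^2 + 2*z - 3) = (z - 4)*(z + 3)*(z - 1)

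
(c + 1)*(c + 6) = c^2 + 7*c + 6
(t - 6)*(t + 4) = t^2 - 2*t - 24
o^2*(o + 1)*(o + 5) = o^4 + 6*o^3 + 5*o^2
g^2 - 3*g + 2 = (g - 2)*(g - 1)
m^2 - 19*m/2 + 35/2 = (m - 7)*(m - 5/2)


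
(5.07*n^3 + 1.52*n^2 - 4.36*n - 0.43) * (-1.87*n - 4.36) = -9.4809*n^4 - 24.9476*n^3 + 1.526*n^2 + 19.8137*n + 1.8748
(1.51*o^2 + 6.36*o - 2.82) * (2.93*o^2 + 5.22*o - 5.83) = 4.4243*o^4 + 26.517*o^3 + 16.1333*o^2 - 51.7992*o + 16.4406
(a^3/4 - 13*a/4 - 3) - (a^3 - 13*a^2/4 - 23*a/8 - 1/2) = -3*a^3/4 + 13*a^2/4 - 3*a/8 - 5/2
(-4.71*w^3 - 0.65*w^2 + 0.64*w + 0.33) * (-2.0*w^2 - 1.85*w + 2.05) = 9.42*w^5 + 10.0135*w^4 - 9.733*w^3 - 3.1765*w^2 + 0.7015*w + 0.6765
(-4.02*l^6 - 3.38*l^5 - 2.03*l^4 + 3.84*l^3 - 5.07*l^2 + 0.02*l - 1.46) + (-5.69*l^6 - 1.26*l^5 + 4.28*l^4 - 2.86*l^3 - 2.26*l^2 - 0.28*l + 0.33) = -9.71*l^6 - 4.64*l^5 + 2.25*l^4 + 0.98*l^3 - 7.33*l^2 - 0.26*l - 1.13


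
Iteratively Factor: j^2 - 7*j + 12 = (j - 3)*(j - 4)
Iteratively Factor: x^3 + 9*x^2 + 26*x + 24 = (x + 4)*(x^2 + 5*x + 6) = (x + 2)*(x + 4)*(x + 3)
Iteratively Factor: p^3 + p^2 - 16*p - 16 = (p + 1)*(p^2 - 16) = (p - 4)*(p + 1)*(p + 4)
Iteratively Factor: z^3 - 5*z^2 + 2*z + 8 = (z - 2)*(z^2 - 3*z - 4) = (z - 4)*(z - 2)*(z + 1)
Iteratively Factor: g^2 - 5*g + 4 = (g - 1)*(g - 4)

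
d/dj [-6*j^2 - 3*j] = -12*j - 3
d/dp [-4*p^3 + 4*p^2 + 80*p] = -12*p^2 + 8*p + 80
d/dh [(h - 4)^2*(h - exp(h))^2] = 2*(h - 4)*(h - exp(h))*(h + (1 - exp(h))*(h - 4) - exp(h))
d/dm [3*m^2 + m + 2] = 6*m + 1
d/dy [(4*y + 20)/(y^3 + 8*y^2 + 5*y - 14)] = 4*(y^3 + 8*y^2 + 5*y - (y + 5)*(3*y^2 + 16*y + 5) - 14)/(y^3 + 8*y^2 + 5*y - 14)^2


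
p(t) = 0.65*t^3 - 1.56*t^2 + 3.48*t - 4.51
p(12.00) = 935.81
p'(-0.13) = 3.92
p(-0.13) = -4.99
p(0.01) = -4.48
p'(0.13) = 3.11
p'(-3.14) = 32.50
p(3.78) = 21.46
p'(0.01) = 3.45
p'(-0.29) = 4.55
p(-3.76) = -74.20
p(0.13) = -4.08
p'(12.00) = 246.84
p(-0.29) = -5.67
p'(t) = 1.95*t^2 - 3.12*t + 3.48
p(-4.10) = -89.80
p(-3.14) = -50.94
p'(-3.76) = 42.78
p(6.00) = 100.61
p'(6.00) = 54.96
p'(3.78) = 19.55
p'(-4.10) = 49.05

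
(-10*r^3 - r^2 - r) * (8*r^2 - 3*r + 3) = -80*r^5 + 22*r^4 - 35*r^3 - 3*r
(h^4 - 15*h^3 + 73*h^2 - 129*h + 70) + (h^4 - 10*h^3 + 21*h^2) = 2*h^4 - 25*h^3 + 94*h^2 - 129*h + 70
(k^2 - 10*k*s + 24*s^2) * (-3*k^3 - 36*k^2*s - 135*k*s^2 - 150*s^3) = -3*k^5 - 6*k^4*s + 153*k^3*s^2 + 336*k^2*s^3 - 1740*k*s^4 - 3600*s^5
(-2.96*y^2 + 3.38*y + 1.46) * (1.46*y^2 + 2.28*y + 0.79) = -4.3216*y^4 - 1.814*y^3 + 7.4996*y^2 + 5.999*y + 1.1534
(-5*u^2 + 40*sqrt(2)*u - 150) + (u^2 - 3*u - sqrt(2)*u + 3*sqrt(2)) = -4*u^2 - 3*u + 39*sqrt(2)*u - 150 + 3*sqrt(2)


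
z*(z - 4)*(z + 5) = z^3 + z^2 - 20*z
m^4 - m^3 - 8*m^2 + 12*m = m*(m - 2)^2*(m + 3)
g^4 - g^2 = g^2*(g - 1)*(g + 1)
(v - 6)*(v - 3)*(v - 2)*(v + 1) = v^4 - 10*v^3 + 25*v^2 - 36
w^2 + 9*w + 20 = (w + 4)*(w + 5)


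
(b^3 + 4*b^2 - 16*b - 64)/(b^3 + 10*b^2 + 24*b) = (b^2 - 16)/(b*(b + 6))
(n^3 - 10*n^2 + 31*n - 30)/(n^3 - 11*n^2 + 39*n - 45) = (n - 2)/(n - 3)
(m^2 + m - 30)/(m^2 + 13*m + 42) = (m - 5)/(m + 7)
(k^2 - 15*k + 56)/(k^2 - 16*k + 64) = (k - 7)/(k - 8)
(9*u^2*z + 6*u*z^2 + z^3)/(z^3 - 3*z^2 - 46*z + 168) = z*(9*u^2 + 6*u*z + z^2)/(z^3 - 3*z^2 - 46*z + 168)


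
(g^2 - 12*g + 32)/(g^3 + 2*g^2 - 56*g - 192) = (g - 4)/(g^2 + 10*g + 24)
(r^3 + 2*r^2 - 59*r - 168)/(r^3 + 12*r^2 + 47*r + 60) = (r^2 - r - 56)/(r^2 + 9*r + 20)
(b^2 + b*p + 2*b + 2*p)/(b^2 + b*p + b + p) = (b + 2)/(b + 1)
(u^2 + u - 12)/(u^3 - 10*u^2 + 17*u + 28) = (u^2 + u - 12)/(u^3 - 10*u^2 + 17*u + 28)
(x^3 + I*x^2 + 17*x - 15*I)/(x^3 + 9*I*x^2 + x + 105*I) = (x - I)/(x + 7*I)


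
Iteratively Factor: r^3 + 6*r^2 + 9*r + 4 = (r + 1)*(r^2 + 5*r + 4) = (r + 1)*(r + 4)*(r + 1)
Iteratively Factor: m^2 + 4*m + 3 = (m + 3)*(m + 1)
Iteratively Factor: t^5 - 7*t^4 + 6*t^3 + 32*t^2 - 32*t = (t - 4)*(t^4 - 3*t^3 - 6*t^2 + 8*t) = t*(t - 4)*(t^3 - 3*t^2 - 6*t + 8) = t*(t - 4)^2*(t^2 + t - 2) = t*(t - 4)^2*(t - 1)*(t + 2)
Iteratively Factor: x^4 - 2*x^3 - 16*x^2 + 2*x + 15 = (x + 3)*(x^3 - 5*x^2 - x + 5) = (x + 1)*(x + 3)*(x^2 - 6*x + 5) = (x - 1)*(x + 1)*(x + 3)*(x - 5)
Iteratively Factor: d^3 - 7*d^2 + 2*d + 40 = (d + 2)*(d^2 - 9*d + 20) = (d - 5)*(d + 2)*(d - 4)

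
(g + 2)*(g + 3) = g^2 + 5*g + 6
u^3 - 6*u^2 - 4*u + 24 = (u - 6)*(u - 2)*(u + 2)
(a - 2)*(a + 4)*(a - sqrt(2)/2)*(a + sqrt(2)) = a^4 + sqrt(2)*a^3/2 + 2*a^3 - 9*a^2 + sqrt(2)*a^2 - 4*sqrt(2)*a - 2*a + 8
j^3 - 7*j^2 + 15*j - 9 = (j - 3)^2*(j - 1)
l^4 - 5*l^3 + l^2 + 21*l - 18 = (l - 3)^2*(l - 1)*(l + 2)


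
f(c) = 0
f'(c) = 0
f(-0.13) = 0.00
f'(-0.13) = 0.00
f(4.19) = 0.00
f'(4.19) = 0.00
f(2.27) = 0.00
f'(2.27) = 0.00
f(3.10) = 0.00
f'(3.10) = 0.00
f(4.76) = 0.00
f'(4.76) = 0.00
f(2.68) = 0.00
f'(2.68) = 0.00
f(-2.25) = 0.00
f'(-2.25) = 0.00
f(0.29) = 0.00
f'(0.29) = 0.00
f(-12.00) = 0.00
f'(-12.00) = 0.00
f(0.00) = 0.00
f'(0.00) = 0.00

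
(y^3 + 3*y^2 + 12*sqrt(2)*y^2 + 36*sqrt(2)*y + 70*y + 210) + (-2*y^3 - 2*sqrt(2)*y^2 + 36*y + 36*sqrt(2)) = -y^3 + 3*y^2 + 10*sqrt(2)*y^2 + 36*sqrt(2)*y + 106*y + 36*sqrt(2) + 210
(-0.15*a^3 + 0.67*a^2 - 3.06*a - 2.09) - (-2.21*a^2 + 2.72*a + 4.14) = -0.15*a^3 + 2.88*a^2 - 5.78*a - 6.23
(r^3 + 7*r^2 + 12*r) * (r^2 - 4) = r^5 + 7*r^4 + 8*r^3 - 28*r^2 - 48*r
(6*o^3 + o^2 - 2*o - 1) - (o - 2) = 6*o^3 + o^2 - 3*o + 1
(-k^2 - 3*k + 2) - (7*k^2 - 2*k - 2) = -8*k^2 - k + 4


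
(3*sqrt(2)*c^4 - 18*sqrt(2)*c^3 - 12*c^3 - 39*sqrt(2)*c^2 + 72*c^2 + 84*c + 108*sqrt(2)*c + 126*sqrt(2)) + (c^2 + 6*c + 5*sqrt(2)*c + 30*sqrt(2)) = 3*sqrt(2)*c^4 - 18*sqrt(2)*c^3 - 12*c^3 - 39*sqrt(2)*c^2 + 73*c^2 + 90*c + 113*sqrt(2)*c + 156*sqrt(2)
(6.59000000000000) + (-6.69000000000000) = -0.100000000000001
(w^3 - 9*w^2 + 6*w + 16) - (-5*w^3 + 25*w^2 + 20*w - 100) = 6*w^3 - 34*w^2 - 14*w + 116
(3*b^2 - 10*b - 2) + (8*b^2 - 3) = 11*b^2 - 10*b - 5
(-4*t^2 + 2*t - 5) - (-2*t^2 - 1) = -2*t^2 + 2*t - 4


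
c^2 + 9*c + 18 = (c + 3)*(c + 6)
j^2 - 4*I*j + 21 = (j - 7*I)*(j + 3*I)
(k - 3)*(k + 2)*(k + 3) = k^3 + 2*k^2 - 9*k - 18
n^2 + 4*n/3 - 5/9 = (n - 1/3)*(n + 5/3)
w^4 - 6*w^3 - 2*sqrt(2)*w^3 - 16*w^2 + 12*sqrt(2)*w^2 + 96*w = w*(w - 6)*(w - 4*sqrt(2))*(w + 2*sqrt(2))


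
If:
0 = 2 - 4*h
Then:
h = 1/2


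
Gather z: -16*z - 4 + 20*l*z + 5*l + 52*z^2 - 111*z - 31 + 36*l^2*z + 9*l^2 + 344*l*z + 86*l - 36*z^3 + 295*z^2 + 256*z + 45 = 9*l^2 + 91*l - 36*z^3 + 347*z^2 + z*(36*l^2 + 364*l + 129) + 10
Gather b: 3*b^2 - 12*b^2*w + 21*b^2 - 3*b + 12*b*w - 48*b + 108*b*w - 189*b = b^2*(24 - 12*w) + b*(120*w - 240)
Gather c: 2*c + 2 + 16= 2*c + 18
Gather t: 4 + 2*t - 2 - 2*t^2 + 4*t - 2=-2*t^2 + 6*t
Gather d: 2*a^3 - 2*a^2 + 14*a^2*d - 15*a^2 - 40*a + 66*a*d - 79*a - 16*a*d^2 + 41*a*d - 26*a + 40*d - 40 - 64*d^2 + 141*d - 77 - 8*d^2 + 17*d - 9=2*a^3 - 17*a^2 - 145*a + d^2*(-16*a - 72) + d*(14*a^2 + 107*a + 198) - 126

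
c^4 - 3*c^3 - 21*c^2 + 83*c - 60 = (c - 4)*(c - 3)*(c - 1)*(c + 5)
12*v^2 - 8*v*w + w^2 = (-6*v + w)*(-2*v + w)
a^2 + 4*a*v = a*(a + 4*v)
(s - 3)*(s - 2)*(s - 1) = s^3 - 6*s^2 + 11*s - 6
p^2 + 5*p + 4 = (p + 1)*(p + 4)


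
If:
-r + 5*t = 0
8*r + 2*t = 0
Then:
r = 0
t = 0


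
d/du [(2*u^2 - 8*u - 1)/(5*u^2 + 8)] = 2*(20*u^2 + 21*u - 32)/(25*u^4 + 80*u^2 + 64)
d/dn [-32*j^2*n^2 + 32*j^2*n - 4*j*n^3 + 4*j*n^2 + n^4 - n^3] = -64*j^2*n + 32*j^2 - 12*j*n^2 + 8*j*n + 4*n^3 - 3*n^2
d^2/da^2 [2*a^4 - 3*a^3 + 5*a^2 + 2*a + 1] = 24*a^2 - 18*a + 10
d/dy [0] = 0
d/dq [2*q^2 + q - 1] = 4*q + 1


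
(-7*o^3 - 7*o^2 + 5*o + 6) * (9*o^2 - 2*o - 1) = -63*o^5 - 49*o^4 + 66*o^3 + 51*o^2 - 17*o - 6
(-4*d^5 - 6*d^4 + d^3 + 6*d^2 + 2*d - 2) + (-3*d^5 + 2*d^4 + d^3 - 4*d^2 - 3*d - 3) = -7*d^5 - 4*d^4 + 2*d^3 + 2*d^2 - d - 5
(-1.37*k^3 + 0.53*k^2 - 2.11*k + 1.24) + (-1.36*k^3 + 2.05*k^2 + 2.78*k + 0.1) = -2.73*k^3 + 2.58*k^2 + 0.67*k + 1.34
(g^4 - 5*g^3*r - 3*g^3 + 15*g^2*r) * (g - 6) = g^5 - 5*g^4*r - 9*g^4 + 45*g^3*r + 18*g^3 - 90*g^2*r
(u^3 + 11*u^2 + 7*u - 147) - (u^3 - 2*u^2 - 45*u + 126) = 13*u^2 + 52*u - 273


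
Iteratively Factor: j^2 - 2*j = (j - 2)*(j)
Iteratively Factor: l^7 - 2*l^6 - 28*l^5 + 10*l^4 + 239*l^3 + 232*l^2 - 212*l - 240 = (l + 1)*(l^6 - 3*l^5 - 25*l^4 + 35*l^3 + 204*l^2 + 28*l - 240) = (l + 1)*(l + 2)*(l^5 - 5*l^4 - 15*l^3 + 65*l^2 + 74*l - 120) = (l - 4)*(l + 1)*(l + 2)*(l^4 - l^3 - 19*l^2 - 11*l + 30) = (l - 4)*(l + 1)*(l + 2)^2*(l^3 - 3*l^2 - 13*l + 15) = (l - 5)*(l - 4)*(l + 1)*(l + 2)^2*(l^2 + 2*l - 3) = (l - 5)*(l - 4)*(l - 1)*(l + 1)*(l + 2)^2*(l + 3)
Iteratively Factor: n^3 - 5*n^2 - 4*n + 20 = (n - 2)*(n^2 - 3*n - 10) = (n - 5)*(n - 2)*(n + 2)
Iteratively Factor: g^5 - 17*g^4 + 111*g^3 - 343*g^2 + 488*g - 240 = (g - 4)*(g^4 - 13*g^3 + 59*g^2 - 107*g + 60) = (g - 5)*(g - 4)*(g^3 - 8*g^2 + 19*g - 12) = (g - 5)*(g - 4)^2*(g^2 - 4*g + 3) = (g - 5)*(g - 4)^2*(g - 1)*(g - 3)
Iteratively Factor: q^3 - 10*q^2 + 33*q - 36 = (q - 3)*(q^2 - 7*q + 12) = (q - 3)^2*(q - 4)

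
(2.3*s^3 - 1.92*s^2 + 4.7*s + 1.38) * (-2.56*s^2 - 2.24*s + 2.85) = -5.888*s^5 - 0.236800000000001*s^4 - 1.1762*s^3 - 19.5328*s^2 + 10.3038*s + 3.933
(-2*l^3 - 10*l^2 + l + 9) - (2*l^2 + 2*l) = -2*l^3 - 12*l^2 - l + 9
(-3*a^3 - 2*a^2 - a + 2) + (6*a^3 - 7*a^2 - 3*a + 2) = 3*a^3 - 9*a^2 - 4*a + 4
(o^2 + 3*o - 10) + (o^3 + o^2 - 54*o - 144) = o^3 + 2*o^2 - 51*o - 154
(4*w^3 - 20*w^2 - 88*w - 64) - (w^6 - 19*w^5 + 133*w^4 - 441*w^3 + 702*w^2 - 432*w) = -w^6 + 19*w^5 - 133*w^4 + 445*w^3 - 722*w^2 + 344*w - 64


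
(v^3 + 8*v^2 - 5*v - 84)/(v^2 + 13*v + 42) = (v^2 + v - 12)/(v + 6)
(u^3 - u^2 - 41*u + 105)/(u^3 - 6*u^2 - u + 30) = (u + 7)/(u + 2)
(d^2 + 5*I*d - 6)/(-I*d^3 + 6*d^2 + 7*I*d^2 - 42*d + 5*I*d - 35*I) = (I*d^2 - 5*d - 6*I)/(d^3 + d^2*(-7 + 6*I) - d*(5 + 42*I) + 35)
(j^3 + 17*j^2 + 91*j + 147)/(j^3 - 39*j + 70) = (j^2 + 10*j + 21)/(j^2 - 7*j + 10)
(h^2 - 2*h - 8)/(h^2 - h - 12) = (h + 2)/(h + 3)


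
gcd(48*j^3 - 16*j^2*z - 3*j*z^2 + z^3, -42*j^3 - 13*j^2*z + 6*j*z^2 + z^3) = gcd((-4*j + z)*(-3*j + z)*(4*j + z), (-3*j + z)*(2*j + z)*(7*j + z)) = -3*j + z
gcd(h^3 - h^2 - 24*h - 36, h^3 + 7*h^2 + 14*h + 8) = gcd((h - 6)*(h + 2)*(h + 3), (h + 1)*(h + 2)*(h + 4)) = h + 2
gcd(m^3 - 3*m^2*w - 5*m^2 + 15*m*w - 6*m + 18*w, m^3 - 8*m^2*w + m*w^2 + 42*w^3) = -m + 3*w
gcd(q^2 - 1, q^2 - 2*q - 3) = q + 1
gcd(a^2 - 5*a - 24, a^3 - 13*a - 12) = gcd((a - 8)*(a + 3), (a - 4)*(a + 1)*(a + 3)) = a + 3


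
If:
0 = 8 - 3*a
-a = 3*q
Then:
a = 8/3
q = -8/9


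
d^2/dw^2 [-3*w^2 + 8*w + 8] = -6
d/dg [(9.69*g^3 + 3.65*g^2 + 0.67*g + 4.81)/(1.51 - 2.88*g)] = (-55.8144*g^3 + 33.3837*g^2 + 11.023*g + 14.8645)/(8.2944*g^2 - 8.6976*g + 2.2801)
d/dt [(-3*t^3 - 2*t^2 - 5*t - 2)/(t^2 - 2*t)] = (-3*t^4 + 12*t^3 + 9*t^2 + 4*t - 4)/(t^2*(t^2 - 4*t + 4))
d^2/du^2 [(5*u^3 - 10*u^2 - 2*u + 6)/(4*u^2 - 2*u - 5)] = 2*(8*u^3 - 162*u^2 + 111*u - 86)/(64*u^6 - 96*u^5 - 192*u^4 + 232*u^3 + 240*u^2 - 150*u - 125)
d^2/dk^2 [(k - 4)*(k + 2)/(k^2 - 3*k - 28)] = 2*(k^3 + 60*k^2 - 96*k + 656)/(k^6 - 9*k^5 - 57*k^4 + 477*k^3 + 1596*k^2 - 7056*k - 21952)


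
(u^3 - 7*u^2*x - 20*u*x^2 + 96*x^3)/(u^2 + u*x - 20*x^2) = (u^3 - 7*u^2*x - 20*u*x^2 + 96*x^3)/(u^2 + u*x - 20*x^2)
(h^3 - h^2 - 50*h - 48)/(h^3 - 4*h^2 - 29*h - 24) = (h + 6)/(h + 3)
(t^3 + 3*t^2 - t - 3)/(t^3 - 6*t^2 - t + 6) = (t + 3)/(t - 6)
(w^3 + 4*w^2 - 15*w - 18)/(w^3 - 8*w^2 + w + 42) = (w^2 + 7*w + 6)/(w^2 - 5*w - 14)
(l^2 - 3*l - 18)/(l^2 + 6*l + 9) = (l - 6)/(l + 3)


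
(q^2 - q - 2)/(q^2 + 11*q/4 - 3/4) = 4*(q^2 - q - 2)/(4*q^2 + 11*q - 3)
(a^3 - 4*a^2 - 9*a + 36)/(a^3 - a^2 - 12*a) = (a - 3)/a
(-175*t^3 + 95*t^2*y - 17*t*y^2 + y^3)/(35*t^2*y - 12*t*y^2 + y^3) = (-5*t + y)/y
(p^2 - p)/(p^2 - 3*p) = (p - 1)/(p - 3)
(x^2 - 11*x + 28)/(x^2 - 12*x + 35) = (x - 4)/(x - 5)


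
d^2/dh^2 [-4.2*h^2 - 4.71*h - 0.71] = -8.40000000000000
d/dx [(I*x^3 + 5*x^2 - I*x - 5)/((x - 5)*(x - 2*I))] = (I*x^4 + x^3*(4 - 10*I) + x^2*(-55 - 9*I) + x*(10 + 100*I) - 15 - 10*I)/(x^4 + x^3*(-10 - 4*I) + x^2*(21 + 40*I) + x*(40 - 100*I) - 100)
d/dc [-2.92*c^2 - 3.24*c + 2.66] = -5.84*c - 3.24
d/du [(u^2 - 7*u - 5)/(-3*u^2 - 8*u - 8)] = (-29*u^2 - 46*u + 16)/(9*u^4 + 48*u^3 + 112*u^2 + 128*u + 64)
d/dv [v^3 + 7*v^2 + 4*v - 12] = 3*v^2 + 14*v + 4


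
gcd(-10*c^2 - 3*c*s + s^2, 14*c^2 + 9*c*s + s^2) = 2*c + s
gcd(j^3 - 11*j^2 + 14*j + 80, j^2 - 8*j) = j - 8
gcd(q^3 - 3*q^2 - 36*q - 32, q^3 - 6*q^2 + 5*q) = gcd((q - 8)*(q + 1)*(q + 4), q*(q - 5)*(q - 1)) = 1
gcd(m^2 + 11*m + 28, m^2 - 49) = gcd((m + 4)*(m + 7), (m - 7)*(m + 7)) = m + 7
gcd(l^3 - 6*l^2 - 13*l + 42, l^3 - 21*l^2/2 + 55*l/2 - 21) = l^2 - 9*l + 14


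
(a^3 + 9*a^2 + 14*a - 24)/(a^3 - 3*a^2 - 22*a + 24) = (a + 6)/(a - 6)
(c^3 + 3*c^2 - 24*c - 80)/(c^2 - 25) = (c^2 + 8*c + 16)/(c + 5)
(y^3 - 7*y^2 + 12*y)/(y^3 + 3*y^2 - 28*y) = (y - 3)/(y + 7)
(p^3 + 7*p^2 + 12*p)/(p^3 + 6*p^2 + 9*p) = (p + 4)/(p + 3)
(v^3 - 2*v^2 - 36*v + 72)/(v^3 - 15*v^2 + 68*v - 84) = (v + 6)/(v - 7)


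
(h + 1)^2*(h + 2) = h^3 + 4*h^2 + 5*h + 2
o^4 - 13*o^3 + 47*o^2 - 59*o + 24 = (o - 8)*(o - 3)*(o - 1)^2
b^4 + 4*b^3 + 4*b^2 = b^2*(b + 2)^2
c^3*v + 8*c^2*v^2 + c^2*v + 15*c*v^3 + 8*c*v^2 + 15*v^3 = (c + 3*v)*(c + 5*v)*(c*v + v)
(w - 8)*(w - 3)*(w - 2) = w^3 - 13*w^2 + 46*w - 48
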